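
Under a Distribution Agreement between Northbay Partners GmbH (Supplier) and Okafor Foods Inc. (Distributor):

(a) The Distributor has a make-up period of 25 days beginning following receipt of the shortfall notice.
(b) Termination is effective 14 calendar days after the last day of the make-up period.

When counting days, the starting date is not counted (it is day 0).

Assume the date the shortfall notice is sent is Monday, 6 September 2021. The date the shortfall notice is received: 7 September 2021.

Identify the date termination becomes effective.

The last day of the make-up period: 25 calendar days after 7 September 2021 is 2 October 2021.
Adding 14 calendar days to 2 October 2021 gives 16 October 2021, which is the date termination becomes effective.

16 October 2021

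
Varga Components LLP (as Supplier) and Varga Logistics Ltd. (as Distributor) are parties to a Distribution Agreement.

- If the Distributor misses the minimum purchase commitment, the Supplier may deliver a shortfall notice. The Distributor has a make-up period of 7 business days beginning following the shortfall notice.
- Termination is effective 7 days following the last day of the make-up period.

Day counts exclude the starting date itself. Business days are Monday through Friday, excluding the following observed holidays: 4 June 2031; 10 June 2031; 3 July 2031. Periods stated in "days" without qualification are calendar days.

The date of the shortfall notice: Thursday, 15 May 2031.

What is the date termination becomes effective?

2 June 2031

From Thursday, 15 May 2031, 7 business days (May 16, May 19, May 20, May 21, May 22, May 23, May 26, skipping weekends) brings us to Monday, 26 May 2031, which is the last day of the make-up period.
The date termination becomes effective: 26 May 2031 + 7 days = 2 June 2031.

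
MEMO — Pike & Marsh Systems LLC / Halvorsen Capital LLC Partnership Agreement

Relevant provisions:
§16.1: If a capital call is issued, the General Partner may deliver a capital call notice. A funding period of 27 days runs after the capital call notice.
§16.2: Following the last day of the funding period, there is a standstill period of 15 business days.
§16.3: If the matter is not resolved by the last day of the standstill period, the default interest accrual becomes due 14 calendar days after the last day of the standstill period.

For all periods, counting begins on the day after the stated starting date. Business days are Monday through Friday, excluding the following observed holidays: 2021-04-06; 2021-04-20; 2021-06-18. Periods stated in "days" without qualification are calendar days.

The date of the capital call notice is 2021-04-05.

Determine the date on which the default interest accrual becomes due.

The last day of the funding period: 27 calendar days after 2021-04-05 is 2021-05-02.
From Sunday, 2021-05-02, 15 business days (May 3, May 4, May 5, May 6, …, May 19, May 20, May 21, skipping weekends) brings us to Friday, 2021-05-21, which is the last day of the standstill period.
The date on which the default interest accrual becomes due: 14 calendar days after 2021-05-21 is 2021-06-04.

2021-06-04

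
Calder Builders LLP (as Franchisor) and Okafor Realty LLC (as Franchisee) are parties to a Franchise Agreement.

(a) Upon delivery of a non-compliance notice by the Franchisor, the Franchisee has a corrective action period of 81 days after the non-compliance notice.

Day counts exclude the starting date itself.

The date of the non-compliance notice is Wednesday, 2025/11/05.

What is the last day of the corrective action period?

2026/01/25

The last day of the corrective action period: 81 calendar days after 2025/11/05 is 2026/01/25.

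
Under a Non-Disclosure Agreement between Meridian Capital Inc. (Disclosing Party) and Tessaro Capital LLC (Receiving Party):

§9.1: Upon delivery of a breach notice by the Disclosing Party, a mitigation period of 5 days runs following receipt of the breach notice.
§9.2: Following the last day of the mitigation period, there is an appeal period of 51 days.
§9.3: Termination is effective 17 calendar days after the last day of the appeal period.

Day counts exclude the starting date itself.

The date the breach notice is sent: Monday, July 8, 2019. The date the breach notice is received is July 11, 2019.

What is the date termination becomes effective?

September 22, 2019

The last day of the mitigation period: July 11, 2019 + 5 days = July 16, 2019.
Adding 51 calendar days to July 16, 2019 gives September 5, 2019, which is the last day of the appeal period.
The date termination becomes effective: 17 calendar days after September 5, 2019 is September 22, 2019.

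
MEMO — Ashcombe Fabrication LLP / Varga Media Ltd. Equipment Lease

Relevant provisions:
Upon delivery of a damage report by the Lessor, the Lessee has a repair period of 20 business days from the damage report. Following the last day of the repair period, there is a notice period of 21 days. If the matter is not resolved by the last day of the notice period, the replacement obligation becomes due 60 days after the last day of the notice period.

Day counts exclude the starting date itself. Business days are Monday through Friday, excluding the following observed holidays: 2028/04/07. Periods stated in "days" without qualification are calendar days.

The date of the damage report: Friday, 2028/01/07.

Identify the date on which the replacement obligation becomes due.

2028/04/25

From Friday, 2028/01/07, 20 business days (Jan 10, Jan 11, Jan 12, Jan 13, …, Feb 2, Feb 3, Feb 4, skipping weekends) brings us to Friday, 2028/02/04, which is the last day of the repair period.
Adding 21 calendar days to 2028/02/04 gives 2028/02/25, which is the last day of the notice period.
The date on which the replacement obligation becomes due: 60 calendar days after 2028/02/25 is 2028/04/25.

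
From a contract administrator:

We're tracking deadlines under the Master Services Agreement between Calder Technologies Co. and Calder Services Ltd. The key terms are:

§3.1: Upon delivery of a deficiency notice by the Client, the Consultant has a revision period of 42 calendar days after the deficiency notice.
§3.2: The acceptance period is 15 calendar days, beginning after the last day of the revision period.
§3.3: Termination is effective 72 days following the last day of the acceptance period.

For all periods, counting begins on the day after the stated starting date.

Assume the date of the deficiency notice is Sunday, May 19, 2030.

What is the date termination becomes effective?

The last day of the revision period: 42 calendar days after May 19, 2030 is Jun 30, 2030.
The last day of the acceptance period: Jun 30, 2030 + 15 days = Jul 15, 2030.
The date termination becomes effective: 72 calendar days after Jul 15, 2030 is Sep 25, 2030.

Sep 25, 2030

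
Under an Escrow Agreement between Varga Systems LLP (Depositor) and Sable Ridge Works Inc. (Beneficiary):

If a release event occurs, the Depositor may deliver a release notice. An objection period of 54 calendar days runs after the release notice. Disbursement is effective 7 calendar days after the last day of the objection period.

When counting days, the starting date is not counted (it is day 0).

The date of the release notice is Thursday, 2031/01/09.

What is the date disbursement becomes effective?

2031/03/11

Adding 54 calendar days to 2031/01/09 gives 2031/03/04, which is the last day of the objection period.
The date disbursement becomes effective: 2031/03/04 + 7 days = 2031/03/11.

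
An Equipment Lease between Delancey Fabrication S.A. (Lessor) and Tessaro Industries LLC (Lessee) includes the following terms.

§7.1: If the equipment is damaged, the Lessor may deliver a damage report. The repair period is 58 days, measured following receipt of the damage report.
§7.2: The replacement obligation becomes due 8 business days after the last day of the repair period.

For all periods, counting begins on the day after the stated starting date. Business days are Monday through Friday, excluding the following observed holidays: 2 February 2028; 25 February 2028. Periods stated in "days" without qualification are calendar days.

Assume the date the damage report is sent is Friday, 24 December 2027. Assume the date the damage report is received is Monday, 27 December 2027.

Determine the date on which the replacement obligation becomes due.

7 March 2028

The last day of the repair period: 27 December 2027 + 58 days = 23 February 2028.
The date on which the replacement obligation becomes due: counting 8 business days from Wednesday, 23 February 2028 (Feb 24, Feb 28, Feb 29, Mar 1, Mar 2, Mar 3, Mar 6, Mar 7, skipping weekends and the listed holiday on Feb 25) reaches Tuesday, 7 March 2028.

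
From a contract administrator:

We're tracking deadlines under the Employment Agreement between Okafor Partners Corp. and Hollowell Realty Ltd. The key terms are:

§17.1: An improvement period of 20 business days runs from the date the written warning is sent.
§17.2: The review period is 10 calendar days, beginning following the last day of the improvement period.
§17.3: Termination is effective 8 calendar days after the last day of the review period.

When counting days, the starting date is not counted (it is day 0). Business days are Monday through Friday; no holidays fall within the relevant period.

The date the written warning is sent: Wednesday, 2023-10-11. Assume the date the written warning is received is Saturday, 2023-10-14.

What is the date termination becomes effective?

2023-11-26

The last day of the improvement period: 20 business days after Wednesday, 2023-10-11, skipping weekends — Oct 12, Oct 13, Oct 16, Oct 17, …, Nov 6, Nov 7, Nov 8 — lands on Wednesday, 2023-11-08.
Adding 10 calendar days to 2023-11-08 gives 2023-11-18, which is the last day of the review period.
The date termination becomes effective: 2023-11-18 + 8 days = 2023-11-26.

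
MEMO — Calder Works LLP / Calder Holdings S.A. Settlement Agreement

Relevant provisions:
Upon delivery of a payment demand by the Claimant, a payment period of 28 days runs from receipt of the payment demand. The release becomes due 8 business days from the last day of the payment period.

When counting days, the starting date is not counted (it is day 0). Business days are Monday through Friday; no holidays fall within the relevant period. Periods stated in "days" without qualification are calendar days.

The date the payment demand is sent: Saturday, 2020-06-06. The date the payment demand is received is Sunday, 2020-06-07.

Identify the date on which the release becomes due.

The last day of the payment period: 2020-06-07 + 28 days = 2020-07-05.
The date on which the release becomes due: counting 8 business days from Sunday, 2020-07-05 (Jul 6, Jul 7, Jul 8, Jul 9, Jul 10, Jul 13, Jul 14, Jul 15, skipping weekends) reaches Wednesday, 2020-07-15.

2020-07-15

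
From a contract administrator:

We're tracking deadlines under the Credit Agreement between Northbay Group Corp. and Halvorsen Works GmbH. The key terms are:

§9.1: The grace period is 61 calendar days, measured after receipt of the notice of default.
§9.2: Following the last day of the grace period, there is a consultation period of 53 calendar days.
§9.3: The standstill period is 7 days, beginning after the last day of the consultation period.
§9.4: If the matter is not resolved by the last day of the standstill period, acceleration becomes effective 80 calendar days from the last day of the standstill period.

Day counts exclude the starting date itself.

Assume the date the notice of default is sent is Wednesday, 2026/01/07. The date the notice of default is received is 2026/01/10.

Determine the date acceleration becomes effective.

2026/07/30

The last day of the grace period: 61 calendar days after 2026/01/10 is 2026/03/12.
The last day of the consultation period: 2026/03/12 + 53 days = 2026/05/04.
The last day of the standstill period: 2026/05/04 + 7 days = 2026/05/11.
The date acceleration becomes effective: 80 calendar days after 2026/05/11 is 2026/07/30.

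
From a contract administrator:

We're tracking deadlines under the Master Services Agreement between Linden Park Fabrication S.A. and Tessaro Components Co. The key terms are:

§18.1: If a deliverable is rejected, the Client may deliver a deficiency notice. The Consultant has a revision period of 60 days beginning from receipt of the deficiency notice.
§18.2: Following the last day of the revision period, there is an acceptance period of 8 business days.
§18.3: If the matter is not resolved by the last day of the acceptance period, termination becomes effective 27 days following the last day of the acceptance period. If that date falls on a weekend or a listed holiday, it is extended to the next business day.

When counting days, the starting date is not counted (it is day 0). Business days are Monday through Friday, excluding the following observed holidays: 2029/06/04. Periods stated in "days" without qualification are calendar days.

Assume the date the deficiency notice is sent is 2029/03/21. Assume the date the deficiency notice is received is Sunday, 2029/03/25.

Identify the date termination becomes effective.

2029/07/03

Adding 60 calendar days to 2029/03/25 gives 2029/05/24, which is the last day of the revision period.
The last day of the acceptance period: 8 business days after Thursday, 2029/05/24, skipping weekends and the listed holiday on Jun 4 — May 25, May 28, May 29, May 30, May 31, Jun 1, Jun 5, Jun 6 — lands on Wednesday, 2029/06/06.
Adding 27 calendar days to 2029/06/06 gives 2029/07/03, which is the date termination becomes effective. 2029/07/03 is a Tuesday and is not a listed holiday, so no roll-forward applies.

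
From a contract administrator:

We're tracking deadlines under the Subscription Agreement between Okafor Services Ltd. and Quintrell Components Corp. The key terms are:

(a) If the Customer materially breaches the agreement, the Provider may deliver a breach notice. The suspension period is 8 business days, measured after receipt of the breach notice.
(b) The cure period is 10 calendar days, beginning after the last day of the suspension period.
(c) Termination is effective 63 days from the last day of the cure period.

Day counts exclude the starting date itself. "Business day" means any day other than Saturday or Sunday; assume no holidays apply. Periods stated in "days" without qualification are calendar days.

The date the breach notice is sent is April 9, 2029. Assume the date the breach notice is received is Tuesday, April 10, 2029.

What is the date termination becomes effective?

July 2, 2029

The last day of the suspension period: counting 8 business days from Tuesday, April 10, 2029 (Apr 11, Apr 12, Apr 13, Apr 16, Apr 17, Apr 18, Apr 19, Apr 20, skipping weekends) reaches Friday, April 20, 2029.
The last day of the cure period: 10 calendar days after April 20, 2029 is April 30, 2029.
The date termination becomes effective: 63 calendar days after April 30, 2029 is July 2, 2029.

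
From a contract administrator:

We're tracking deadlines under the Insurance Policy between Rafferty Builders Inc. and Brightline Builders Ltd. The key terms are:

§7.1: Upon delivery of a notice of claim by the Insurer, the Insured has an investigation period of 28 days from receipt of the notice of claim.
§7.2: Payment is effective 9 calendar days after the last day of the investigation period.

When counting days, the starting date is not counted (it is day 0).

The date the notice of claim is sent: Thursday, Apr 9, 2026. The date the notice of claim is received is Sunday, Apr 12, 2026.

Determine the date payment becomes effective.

The last day of the investigation period: Apr 12, 2026 + 28 days = May 10, 2026.
The date payment becomes effective: 9 calendar days after May 10, 2026 is May 19, 2026.

May 19, 2026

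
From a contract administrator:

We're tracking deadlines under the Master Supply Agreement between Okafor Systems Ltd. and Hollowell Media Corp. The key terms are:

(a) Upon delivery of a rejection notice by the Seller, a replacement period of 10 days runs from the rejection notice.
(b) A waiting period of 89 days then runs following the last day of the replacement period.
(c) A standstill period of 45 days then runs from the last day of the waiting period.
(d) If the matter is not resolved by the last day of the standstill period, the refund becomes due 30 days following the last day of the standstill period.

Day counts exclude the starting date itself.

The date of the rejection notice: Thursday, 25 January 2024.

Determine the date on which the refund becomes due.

Adding 10 calendar days to 25 January 2024 gives 4 February 2024, which is the last day of the replacement period.
The last day of the waiting period: 4 February 2024 + 89 days = 3 May 2024.
The last day of the standstill period: 3 May 2024 + 45 days = 17 June 2024.
The date on which the refund becomes due: 30 calendar days after 17 June 2024 is 17 July 2024.

17 July 2024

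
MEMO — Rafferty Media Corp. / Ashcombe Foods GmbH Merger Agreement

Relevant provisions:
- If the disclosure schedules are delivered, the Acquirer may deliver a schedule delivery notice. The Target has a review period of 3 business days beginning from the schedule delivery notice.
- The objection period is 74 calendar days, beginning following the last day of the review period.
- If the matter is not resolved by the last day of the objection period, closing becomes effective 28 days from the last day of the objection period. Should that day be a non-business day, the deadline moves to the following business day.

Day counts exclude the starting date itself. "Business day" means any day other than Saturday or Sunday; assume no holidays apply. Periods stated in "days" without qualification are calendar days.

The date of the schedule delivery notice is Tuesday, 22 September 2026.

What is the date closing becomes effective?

The last day of the review period: counting 3 business days from Tuesday, 22 September 2026 (Sep 23, Sep 24, Sep 25, skipping weekends) reaches Friday, 25 September 2026.
The last day of the objection period: 25 September 2026 + 74 days = 8 December 2026.
The date closing becomes effective: 8 December 2026 + 28 days = 5 January 2027. 5 January 2027 is a Tuesday, so no roll-forward applies.

5 January 2027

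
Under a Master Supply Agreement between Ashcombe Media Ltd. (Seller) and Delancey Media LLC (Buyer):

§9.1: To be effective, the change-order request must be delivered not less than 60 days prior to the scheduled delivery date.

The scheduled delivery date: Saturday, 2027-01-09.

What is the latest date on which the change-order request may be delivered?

Counting back 60 calendar days from 2027-01-09 gives 2026-11-10.

2026-11-10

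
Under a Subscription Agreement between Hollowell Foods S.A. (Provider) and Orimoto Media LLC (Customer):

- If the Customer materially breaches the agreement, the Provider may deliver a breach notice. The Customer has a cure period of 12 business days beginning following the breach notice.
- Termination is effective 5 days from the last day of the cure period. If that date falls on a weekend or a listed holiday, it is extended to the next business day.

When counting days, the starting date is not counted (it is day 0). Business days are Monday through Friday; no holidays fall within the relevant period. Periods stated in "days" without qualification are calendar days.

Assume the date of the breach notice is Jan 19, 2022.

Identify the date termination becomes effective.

Feb 9, 2022

The last day of the cure period: counting 12 business days from Wednesday, Jan 19, 2022 (Jan 20, Jan 21, Jan 24, Jan 25, …, Feb 2, Feb 3, Feb 4, skipping weekends) reaches Friday, Feb 4, 2022.
The date termination becomes effective: 5 calendar days after Feb 4, 2022 is Feb 9, 2022. Feb 9, 2022 is a Wednesday, so no roll-forward applies.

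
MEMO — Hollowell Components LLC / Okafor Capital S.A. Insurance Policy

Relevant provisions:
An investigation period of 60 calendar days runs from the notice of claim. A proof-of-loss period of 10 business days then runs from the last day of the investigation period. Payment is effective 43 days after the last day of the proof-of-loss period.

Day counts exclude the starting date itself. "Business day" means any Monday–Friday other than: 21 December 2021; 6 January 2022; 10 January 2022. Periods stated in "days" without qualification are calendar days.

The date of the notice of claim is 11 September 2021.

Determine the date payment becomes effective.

6 January 2022

The last day of the investigation period: 11 September 2021 + 60 days = 10 November 2021.
The last day of the proof-of-loss period: counting 10 business days from Wednesday, 10 November 2021 (Nov 11, Nov 12, Nov 15, Nov 16, Nov 17, Nov 18, Nov 19, Nov 22, Nov 23, Nov 24, skipping weekends) reaches Wednesday, 24 November 2021.
The date payment becomes effective: 43 calendar days after 24 November 2021 is 6 January 2022.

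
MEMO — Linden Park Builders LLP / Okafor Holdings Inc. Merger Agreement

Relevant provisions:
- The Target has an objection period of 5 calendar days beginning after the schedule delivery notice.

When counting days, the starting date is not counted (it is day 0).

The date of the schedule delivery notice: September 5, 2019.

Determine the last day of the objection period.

September 10, 2019

Adding 5 calendar days to September 5, 2019 gives September 10, 2019, which is the last day of the objection period.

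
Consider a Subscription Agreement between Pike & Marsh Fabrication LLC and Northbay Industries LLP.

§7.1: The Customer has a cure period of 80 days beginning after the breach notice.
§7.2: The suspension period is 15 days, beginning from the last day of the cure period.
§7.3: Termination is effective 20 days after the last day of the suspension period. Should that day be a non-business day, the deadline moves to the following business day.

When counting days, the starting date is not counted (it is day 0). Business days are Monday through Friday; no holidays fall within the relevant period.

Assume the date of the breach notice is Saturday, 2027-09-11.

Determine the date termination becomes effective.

2028-01-04

The last day of the cure period: 80 calendar days after 2027-09-11 is 2027-11-30.
The last day of the suspension period: 15 calendar days after 2027-11-30 is 2027-12-15.
The date termination becomes effective: 20 calendar days after 2027-12-15 is 2028-01-04. 2028-01-04 is a Tuesday, so no roll-forward applies.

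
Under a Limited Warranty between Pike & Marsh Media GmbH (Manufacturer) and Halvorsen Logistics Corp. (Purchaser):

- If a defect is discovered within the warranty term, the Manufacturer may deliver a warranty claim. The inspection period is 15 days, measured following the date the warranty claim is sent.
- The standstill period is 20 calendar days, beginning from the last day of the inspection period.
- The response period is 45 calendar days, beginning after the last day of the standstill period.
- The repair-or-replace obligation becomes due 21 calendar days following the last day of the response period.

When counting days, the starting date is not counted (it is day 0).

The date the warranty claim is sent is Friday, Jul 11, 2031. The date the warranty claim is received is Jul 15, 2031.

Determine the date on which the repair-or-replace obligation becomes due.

Adding 15 calendar days to Jul 11, 2031 gives Jul 26, 2031, which is the last day of the inspection period.
The last day of the standstill period: Jul 26, 2031 + 20 days = Aug 15, 2031.
Adding 45 calendar days to Aug 15, 2031 gives Sep 29, 2031, which is the last day of the response period.
Adding 21 calendar days to Sep 29, 2031 gives Oct 20, 2031, which is the date on which the repair-or-replace obligation becomes due.

Oct 20, 2031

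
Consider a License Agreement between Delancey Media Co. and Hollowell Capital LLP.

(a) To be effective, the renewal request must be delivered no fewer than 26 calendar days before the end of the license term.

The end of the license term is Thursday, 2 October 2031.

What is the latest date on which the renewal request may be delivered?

6 September 2031

2 October 2031 minus 26 days is 6 September 2031.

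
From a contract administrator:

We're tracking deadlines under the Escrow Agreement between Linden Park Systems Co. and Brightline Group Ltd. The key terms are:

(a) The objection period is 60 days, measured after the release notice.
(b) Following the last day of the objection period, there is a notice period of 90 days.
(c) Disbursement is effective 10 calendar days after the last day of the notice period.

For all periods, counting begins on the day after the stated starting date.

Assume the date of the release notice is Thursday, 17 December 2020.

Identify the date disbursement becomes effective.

Adding 60 calendar days to 17 December 2020 gives 15 February 2021, which is the last day of the objection period.
The last day of the notice period: 90 calendar days after 15 February 2021 is 16 May 2021.
The date disbursement becomes effective: 16 May 2021 + 10 days = 26 May 2021.

26 May 2021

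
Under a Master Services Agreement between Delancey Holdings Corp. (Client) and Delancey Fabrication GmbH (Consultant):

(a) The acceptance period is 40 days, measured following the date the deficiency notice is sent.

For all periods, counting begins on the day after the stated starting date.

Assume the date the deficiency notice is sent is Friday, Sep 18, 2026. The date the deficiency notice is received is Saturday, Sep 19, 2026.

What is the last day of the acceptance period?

Oct 28, 2026

The last day of the acceptance period: 40 calendar days after Sep 18, 2026 is Oct 28, 2026.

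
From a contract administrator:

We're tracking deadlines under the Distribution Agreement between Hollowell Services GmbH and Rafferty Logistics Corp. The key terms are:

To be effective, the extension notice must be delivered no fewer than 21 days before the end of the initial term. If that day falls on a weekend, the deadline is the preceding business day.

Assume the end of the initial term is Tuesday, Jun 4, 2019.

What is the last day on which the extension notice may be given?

Jun 4, 2019 minus 21 days is May 14, 2019. That is a Tuesday, so no adjustment is needed.

May 14, 2019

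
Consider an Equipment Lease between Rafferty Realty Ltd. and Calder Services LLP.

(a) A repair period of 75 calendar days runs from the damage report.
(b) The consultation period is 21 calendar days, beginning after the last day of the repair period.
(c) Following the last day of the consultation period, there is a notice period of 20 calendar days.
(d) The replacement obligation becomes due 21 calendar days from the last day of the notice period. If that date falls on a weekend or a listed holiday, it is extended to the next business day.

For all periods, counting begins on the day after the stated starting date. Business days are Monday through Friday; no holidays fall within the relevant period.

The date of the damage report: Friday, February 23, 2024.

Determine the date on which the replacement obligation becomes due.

July 9, 2024

The last day of the repair period: February 23, 2024 + 75 days = May 8, 2024.
The last day of the consultation period: 21 calendar days after May 8, 2024 is May 29, 2024.
The last day of the notice period: 20 calendar days after May 29, 2024 is June 18, 2024.
The date on which the replacement obligation becomes due: June 18, 2024 + 21 days = July 9, 2024. July 9, 2024 is a Tuesday, so no roll-forward applies.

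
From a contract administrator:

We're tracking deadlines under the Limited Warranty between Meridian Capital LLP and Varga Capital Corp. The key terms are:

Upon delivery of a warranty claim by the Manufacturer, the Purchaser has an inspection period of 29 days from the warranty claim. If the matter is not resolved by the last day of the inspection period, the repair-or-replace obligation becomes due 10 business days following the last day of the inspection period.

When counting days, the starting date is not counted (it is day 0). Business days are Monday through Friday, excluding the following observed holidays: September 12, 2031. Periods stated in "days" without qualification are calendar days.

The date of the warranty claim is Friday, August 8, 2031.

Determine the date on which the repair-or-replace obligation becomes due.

September 22, 2031

The last day of the inspection period: August 8, 2031 + 29 days = September 6, 2031.
The date on which the repair-or-replace obligation becomes due: counting 10 business days from Saturday, September 6, 2031 (Sep 8, Sep 9, Sep 10, Sep 11, Sep 15, Sep 16, Sep 17, Sep 18, Sep 19, Sep 22, skipping weekends and the listed holiday on Sep 12) reaches Monday, September 22, 2031.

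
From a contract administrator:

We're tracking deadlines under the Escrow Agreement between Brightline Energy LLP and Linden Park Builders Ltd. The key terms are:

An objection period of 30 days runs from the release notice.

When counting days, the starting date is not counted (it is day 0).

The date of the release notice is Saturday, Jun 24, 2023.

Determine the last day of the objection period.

Adding 30 calendar days to Jun 24, 2023 gives Jul 24, 2023, which is the last day of the objection period.

Jul 24, 2023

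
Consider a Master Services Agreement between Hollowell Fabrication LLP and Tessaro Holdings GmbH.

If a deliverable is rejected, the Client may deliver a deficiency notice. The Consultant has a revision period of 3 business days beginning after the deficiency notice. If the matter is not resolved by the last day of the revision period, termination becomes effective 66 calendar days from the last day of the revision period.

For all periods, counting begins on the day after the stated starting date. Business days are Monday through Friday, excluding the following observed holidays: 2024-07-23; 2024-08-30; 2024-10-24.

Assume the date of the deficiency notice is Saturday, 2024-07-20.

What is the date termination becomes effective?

The last day of the revision period: counting 3 business days from Saturday, 2024-07-20 (Jul 22, Jul 24, Jul 25, skipping weekends and the listed holiday on Jul 23) reaches Thursday, 2024-07-25.
The date termination becomes effective: 66 calendar days after 2024-07-25 is 2024-09-29.

2024-09-29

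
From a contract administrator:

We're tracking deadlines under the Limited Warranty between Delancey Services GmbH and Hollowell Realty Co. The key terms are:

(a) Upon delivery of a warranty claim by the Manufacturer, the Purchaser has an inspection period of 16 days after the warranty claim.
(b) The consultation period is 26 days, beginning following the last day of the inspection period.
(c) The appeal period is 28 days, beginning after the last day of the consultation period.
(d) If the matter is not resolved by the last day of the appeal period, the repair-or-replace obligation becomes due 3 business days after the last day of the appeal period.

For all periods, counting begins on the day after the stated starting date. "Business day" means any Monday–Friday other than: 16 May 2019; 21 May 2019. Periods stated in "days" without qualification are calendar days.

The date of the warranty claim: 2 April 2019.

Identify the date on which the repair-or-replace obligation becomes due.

14 June 2019

The last day of the inspection period: 2 April 2019 + 16 days = 18 April 2019.
The last day of the consultation period: 18 April 2019 + 26 days = 14 May 2019.
The last day of the appeal period: 14 May 2019 + 28 days = 11 June 2019.
From Tuesday, 11 June 2019, 3 business days (Jun 12, Jun 13, Jun 14, skipping weekends) brings us to Friday, 14 June 2019, which is the date on which the repair-or-replace obligation becomes due.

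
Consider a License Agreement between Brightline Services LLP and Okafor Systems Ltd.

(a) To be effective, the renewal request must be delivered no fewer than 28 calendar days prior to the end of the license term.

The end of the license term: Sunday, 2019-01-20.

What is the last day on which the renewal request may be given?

2018-12-23

2019-01-20 minus 28 days is 2018-12-23.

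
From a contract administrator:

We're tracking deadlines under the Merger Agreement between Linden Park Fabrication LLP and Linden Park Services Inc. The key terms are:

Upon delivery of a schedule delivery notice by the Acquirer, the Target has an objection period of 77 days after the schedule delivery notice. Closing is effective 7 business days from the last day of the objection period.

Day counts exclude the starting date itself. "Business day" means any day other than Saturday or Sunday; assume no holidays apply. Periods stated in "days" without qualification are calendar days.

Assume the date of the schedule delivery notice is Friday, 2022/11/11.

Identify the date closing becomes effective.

The last day of the objection period: 2022/11/11 + 77 days = 2023/01/27.
The date closing becomes effective: counting 7 business days from Friday, 2023/01/27 (Jan 30, Jan 31, Feb 1, Feb 2, Feb 3, Feb 6, Feb 7, skipping weekends) reaches Tuesday, 2023/02/07.

2023/02/07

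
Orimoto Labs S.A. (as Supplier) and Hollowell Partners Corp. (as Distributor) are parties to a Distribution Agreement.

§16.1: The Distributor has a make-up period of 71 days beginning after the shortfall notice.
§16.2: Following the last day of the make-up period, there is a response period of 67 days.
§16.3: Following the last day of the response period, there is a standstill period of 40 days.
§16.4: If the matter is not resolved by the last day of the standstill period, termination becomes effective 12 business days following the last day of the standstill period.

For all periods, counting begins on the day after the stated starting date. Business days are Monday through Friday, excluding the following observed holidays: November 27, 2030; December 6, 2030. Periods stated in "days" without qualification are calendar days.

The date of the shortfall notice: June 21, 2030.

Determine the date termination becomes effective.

January 1, 2031

The last day of the make-up period: 71 calendar days after June 21, 2030 is August 31, 2030.
Adding 67 calendar days to August 31, 2030 gives November 6, 2030, which is the last day of the response period.
The last day of the standstill period: 40 calendar days after November 6, 2030 is December 16, 2030.
The date termination becomes effective: 12 business days after Monday, December 16, 2030, skipping weekends — Dec 17, Dec 18, Dec 19, Dec 20, …, Dec 30, Dec 31, Jan 1 — lands on Wednesday, January 1, 2031.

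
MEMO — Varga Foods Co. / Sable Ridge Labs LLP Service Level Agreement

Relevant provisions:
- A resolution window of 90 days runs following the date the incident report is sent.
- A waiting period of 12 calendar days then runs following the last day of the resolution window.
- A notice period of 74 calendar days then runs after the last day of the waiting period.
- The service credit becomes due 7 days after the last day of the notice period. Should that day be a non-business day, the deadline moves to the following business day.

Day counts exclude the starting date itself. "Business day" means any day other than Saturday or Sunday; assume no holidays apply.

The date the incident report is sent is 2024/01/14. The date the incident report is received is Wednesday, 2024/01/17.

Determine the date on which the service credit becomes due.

Adding 90 calendar days to 2024/01/14 gives 2024/04/13, which is the last day of the resolution window.
The last day of the waiting period: 12 calendar days after 2024/04/13 is 2024/04/25.
The last day of the notice period: 74 calendar days after 2024/04/25 is 2024/07/08.
The date on which the service credit becomes due: 2024/07/08 + 7 days = 2024/07/15. 2024/07/15 is a Monday, so no roll-forward applies.

2024/07/15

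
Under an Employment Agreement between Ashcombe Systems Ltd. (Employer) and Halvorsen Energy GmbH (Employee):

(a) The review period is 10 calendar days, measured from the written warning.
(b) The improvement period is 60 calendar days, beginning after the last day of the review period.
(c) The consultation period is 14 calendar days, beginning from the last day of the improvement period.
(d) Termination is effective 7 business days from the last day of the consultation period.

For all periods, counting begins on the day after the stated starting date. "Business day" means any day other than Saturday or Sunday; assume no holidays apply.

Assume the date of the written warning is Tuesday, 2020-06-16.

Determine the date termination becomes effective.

2020-09-17

The last day of the review period: 10 calendar days after 2020-06-16 is 2020-06-26.
The last day of the improvement period: 2020-06-26 + 60 days = 2020-08-25.
The last day of the consultation period: 2020-08-25 + 14 days = 2020-09-08.
From Tuesday, 2020-09-08, 7 business days (Sep 9, Sep 10, Sep 11, Sep 14, Sep 15, Sep 16, Sep 17, skipping weekends) brings us to Thursday, 2020-09-17, which is the date termination becomes effective.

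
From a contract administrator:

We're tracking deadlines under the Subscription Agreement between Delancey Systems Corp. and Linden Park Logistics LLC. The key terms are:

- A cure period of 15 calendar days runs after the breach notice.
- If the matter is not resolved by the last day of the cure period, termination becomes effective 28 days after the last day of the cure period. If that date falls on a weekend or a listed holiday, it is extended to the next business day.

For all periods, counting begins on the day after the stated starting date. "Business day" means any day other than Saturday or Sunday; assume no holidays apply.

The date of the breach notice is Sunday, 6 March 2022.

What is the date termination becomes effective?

18 April 2022

The last day of the cure period: 6 March 2022 + 15 days = 21 March 2022.
The date termination becomes effective: 28 calendar days after 21 March 2022 is 18 April 2022. 18 April 2022 is a Monday, so no roll-forward applies.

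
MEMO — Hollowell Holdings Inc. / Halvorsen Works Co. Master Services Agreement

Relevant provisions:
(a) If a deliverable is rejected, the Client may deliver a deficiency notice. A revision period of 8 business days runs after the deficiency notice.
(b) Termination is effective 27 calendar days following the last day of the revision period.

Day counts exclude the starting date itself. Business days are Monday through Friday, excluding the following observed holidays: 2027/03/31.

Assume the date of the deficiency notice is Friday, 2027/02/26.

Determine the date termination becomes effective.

From Friday, 2027/02/26, 8 business days (Mar 1, Mar 2, Mar 3, Mar 4, Mar 5, Mar 8, Mar 9, Mar 10, skipping weekends) brings us to Wednesday, 2027/03/10, which is the last day of the revision period.
Adding 27 calendar days to 2027/03/10 gives 2027/04/06, which is the date termination becomes effective.

2027/04/06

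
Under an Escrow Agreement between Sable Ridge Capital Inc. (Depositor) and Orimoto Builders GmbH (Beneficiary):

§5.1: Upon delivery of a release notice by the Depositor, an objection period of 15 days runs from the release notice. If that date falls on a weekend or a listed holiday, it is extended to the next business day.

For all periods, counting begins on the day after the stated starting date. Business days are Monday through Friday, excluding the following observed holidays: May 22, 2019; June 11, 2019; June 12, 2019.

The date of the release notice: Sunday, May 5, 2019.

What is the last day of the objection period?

The last day of the objection period: 15 calendar days after May 5, 2019 is May 20, 2019. May 20, 2019 is a Monday and is not a listed holiday, so no roll-forward applies.

May 20, 2019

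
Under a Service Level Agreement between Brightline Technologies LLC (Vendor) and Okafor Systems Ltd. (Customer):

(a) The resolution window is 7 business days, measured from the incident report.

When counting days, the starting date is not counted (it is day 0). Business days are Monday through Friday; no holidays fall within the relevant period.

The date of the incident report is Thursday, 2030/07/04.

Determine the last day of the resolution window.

The last day of the resolution window: 7 business days after Thursday, 2030/07/04, skipping weekends — Jul 5, Jul 8, Jul 9, Jul 10, Jul 11, Jul 12, Jul 15 — lands on Monday, 2030/07/15.

2030/07/15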